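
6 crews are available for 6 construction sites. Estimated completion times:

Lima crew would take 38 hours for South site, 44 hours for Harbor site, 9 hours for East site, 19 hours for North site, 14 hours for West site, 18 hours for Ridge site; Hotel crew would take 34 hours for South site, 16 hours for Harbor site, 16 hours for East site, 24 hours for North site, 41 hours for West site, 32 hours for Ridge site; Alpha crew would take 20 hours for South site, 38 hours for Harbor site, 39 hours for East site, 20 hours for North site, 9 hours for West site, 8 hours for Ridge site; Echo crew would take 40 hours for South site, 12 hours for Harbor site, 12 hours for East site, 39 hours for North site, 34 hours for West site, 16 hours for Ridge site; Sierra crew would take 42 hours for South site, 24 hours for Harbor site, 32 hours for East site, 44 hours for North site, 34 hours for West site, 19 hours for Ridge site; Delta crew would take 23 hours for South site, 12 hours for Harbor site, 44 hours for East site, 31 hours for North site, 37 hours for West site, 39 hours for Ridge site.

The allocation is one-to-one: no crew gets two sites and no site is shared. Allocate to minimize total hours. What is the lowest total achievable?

This is the linear assignment problem.
Optimal: Lima crew→East site (9 hours), Hotel crew→North site (24 hours), Alpha crew→West site (9 hours), Echo crew→Harbor site (12 hours), Sierra crew→Ridge site (19 hours), Delta crew→South site (23 hours) — total 9+24+9+12+19+23 = 96 hours.
Column-greedy (each site in turn goes to its cheapest remaining crew) gives 138 hours, worse by 42.
Next-best assignment: Lima crew→North site, Hotel crew→Harbor site, Alpha crew→West site, Echo crew→East site, Sierra crew→Ridge site, Delta crew→South site = 98 hours.
Swapping Sierra crew↔Hotel crew (Sierra crew→North site 44 hours, Hotel crew→Ridge site 32 hours) adds 33.

Minimum total: 96 hours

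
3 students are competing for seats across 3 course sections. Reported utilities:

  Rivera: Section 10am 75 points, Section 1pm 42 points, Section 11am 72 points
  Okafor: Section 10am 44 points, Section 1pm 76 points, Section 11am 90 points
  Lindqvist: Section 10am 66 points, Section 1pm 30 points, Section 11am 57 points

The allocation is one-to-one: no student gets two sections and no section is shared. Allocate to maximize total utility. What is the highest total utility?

Max total: 214 points

This is the linear assignment problem.
Optimal: Rivera→Section 11am (72 points), Okafor→Section 1pm (76 points), Lindqvist→Section 10am (66 points) — total 72+76+66 = 214 points.
Row-greedy (each student in turn takes its best remaining section) gives 195 points, worse by 19.
No other one-to-one assignment exceeds 214 points.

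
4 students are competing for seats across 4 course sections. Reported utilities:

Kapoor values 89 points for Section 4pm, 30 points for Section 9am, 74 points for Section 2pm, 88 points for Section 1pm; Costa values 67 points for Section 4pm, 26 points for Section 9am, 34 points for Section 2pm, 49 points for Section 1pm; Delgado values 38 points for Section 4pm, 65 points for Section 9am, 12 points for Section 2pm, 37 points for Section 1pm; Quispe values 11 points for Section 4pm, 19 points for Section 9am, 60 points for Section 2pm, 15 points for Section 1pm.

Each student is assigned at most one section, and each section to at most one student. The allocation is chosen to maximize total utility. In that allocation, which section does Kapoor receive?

Optimal: Kapoor→Section 1pm (88 points), Costa→Section 4pm (67 points), Delgado→Section 9am (65 points), Quispe→Section 2pm (60 points) — total 88+67+65+60 = 280 points.
Column-greedy (each section in turn goes to its best remaining student) gives 263 points, worse by 17.
Kapoor's own top section is Section 4pm (89 points), but forcing Kapoor→Section 4pm and reassigning the rest optimally gives only 263 points — worse by 17.

Kapoor receives Section 1pm.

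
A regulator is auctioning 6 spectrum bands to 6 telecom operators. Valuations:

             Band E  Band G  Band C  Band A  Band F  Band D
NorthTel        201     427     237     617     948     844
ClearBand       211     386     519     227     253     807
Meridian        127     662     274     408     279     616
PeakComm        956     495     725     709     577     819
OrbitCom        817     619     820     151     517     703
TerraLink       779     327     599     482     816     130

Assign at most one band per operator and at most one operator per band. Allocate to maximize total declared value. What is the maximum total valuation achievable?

Maximum total: $4725M

Optimal: NorthTel→Band F ($948M), ClearBand→Band D ($807M), Meridian→Band G ($662M), PeakComm→Band A ($709M), OrbitCom→Band C ($820M), TerraLink→Band E ($779M) — total 948+807+662+709+820+779 = $4725M.
Column-greedy (each band in turn goes to its best remaining operator) gives $4678M, worse by 47.
Swapping Meridian↔OrbitCom (Meridian→Band C $274M, OrbitCom→Band G $619M) loses 589.
Every other assignment is strictly worse.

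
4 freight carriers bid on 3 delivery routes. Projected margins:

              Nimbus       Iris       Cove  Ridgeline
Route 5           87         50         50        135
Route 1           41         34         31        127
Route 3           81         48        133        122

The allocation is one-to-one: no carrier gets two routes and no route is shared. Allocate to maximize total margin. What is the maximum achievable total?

Optimal: Nimbus→Route 5 ($87k), Ridgeline→Route 1 ($127k), Cove→Route 3 ($133k) — total 87+127+133 = $347k.
Column-greedy (each route in turn goes to its best remaining carrier) gives $309k, worse by 38.
Next-best assignment: Iris→Route 5, Ridgeline→Route 1, Cove→Route 3 = $310k.
Swapping Ridgeline↔Cove (Ridgeline→Route 3 $122k, Cove→Route 1 $31k) loses 107.

Maximum total: $347k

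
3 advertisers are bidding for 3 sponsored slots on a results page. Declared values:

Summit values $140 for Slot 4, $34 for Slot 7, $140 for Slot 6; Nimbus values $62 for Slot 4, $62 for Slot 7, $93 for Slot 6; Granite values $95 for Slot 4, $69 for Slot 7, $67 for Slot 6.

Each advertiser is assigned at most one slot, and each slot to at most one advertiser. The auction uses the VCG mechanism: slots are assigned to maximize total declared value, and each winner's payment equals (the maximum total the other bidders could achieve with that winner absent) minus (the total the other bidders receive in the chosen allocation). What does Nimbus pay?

Efficient allocation: Summit→Slot 4 ($140), Nimbus→Slot 6 ($93), Granite→Slot 7 ($69); total welfare W = $302.
Nimbus receives Slot 6 at value $93, so the others get W − 93 = $209.
Without Nimbus: best allocation of the remaining 2 bidders over all 3 slots is Summit→Slot 6 ($140), Granite→Slot 4 ($95), total $235.
VCG payment = (others' best without Nimbus) − (others' welfare with Nimbus) = 235 − 209 = $26.

Nimbus pays $26.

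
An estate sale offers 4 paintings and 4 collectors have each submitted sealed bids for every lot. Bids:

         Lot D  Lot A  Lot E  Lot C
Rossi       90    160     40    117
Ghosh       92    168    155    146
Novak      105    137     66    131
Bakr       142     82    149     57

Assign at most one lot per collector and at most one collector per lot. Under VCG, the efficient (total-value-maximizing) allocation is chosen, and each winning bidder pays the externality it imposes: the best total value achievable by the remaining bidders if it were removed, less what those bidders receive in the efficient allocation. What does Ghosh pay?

Ghosh pays $7.

Efficient allocation: Rossi→Lot A ($160), Ghosh→Lot E ($155), Novak→Lot C ($131), Bakr→Lot D ($142); total welfare W = $588.
Ghosh receives Lot E at value $155, so the others get W − 155 = $433.
Without Ghosh: best allocation of the remaining 3 bidders over all 4 lots is Rossi→Lot A ($160), Novak→Lot C ($131), Bakr→Lot E ($149), total $440.
VCG payment = (others' best without Ghosh) − (others' welfare with Ghosh) = 440 − 433 = $7.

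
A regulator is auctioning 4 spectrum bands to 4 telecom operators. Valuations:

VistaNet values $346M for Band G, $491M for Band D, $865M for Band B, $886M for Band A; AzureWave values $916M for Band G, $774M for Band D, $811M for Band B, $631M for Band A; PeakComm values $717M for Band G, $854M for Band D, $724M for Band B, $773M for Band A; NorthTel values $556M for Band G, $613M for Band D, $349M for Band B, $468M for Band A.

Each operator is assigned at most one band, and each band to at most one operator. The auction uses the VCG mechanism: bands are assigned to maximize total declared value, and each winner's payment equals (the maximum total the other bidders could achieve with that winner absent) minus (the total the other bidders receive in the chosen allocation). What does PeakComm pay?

Efficient allocation: VistaNet→Band B ($865M), AzureWave→Band G ($916M), PeakComm→Band A ($773M), NorthTel→Band D ($613M); total welfare W = $3167M.
PeakComm receives Band A at value $773M, so the others get W − 773 = $2394M.
Without PeakComm: best allocation of the remaining 3 bidders over all 4 bands is VistaNet→Band A ($886M), AzureWave→Band G ($916M), NorthTel→Band D ($613M), total $2415M.
VCG payment = (others' best without PeakComm) − (others' welfare with PeakComm) = 2415 − 2394 = $21M.

PeakComm pays $21M.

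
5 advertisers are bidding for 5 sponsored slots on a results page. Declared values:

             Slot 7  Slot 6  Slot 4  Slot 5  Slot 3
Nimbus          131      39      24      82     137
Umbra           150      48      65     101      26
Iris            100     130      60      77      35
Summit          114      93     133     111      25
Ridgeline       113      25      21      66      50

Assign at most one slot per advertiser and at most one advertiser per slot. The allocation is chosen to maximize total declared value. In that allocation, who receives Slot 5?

Ridgeline receives Slot 5.

Optimal: Nimbus→Slot 3 ($137), Umbra→Slot 7 ($150), Iris→Slot 6 ($130), Summit→Slot 4 ($133), Ridgeline→Slot 5 ($66) — total 137+150+130+133+66 = $616.
Column-greedy (each slot in turn goes to its best remaining advertiser) gives $545, worse by 71.
Swapping Summit↔Iris (Summit→Slot 6 $93, Iris→Slot 4 $60) loses 110.
Checked against all permutations: $616 is optimal.
Ridgeline's own top slot is Slot 7 ($113), but forcing Ridgeline→Slot 7 and reassigning the rest optimally gives only $614 — worse by 2.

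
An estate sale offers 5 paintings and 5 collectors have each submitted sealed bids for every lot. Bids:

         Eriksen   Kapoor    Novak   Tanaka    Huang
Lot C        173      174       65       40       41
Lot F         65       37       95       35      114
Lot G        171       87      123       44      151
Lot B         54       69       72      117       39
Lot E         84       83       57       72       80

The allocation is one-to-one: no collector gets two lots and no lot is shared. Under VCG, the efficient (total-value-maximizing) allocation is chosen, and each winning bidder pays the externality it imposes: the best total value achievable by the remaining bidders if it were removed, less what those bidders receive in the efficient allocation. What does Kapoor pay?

Kapoor pays $73.

Efficient allocation: Eriksen→Lot G ($171), Kapoor→Lot C ($174), Novak→Lot F ($95), Tanaka→Lot B ($117), Huang→Lot E ($80); total welfare W = $637.
Kapoor receives Lot C at value $174, so the others get W − 174 = $463.
Without Kapoor: best allocation of the remaining 4 bidders over all 5 lots is Eriksen→Lot C ($173), Novak→Lot F ($95), Tanaka→Lot B ($117), Huang→Lot G ($151), total $536.
VCG payment = (others' best without Kapoor) − (others' welfare with Kapoor) = 536 − 463 = $73.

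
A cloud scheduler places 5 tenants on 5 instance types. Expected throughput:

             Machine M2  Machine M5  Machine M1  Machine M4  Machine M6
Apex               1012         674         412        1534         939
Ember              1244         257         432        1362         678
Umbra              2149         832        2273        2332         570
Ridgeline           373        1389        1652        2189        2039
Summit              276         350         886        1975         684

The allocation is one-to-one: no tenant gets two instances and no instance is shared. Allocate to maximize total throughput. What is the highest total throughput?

Optimal: Apex→Machine M5 (674 ops/s), Ember→Machine M2 (1244 ops/s), Umbra→Machine M1 (2273 ops/s), Ridgeline→Machine M6 (2039 ops/s), Summit→Machine M4 (1975 ops/s) — total 674+1244+2273+2039+1975 = 8205 ops/s.
Max-entry greedy (repeatedly take the single best remaining cell) gives 7175 ops/s, worse by 1030.
Checked against all permutations: 8205 ops/s is optimal.

Max total: 8205 ops/s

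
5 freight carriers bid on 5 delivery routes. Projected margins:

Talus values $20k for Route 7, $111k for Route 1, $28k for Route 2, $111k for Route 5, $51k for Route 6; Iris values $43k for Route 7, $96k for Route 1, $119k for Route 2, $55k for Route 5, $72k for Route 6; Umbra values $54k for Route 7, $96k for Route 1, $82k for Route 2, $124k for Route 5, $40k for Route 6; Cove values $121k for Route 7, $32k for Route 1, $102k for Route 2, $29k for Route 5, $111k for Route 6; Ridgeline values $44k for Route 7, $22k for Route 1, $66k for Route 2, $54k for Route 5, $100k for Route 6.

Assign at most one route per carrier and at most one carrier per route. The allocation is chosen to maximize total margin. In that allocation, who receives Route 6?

Ridgeline receives Route 6.

Optimal: Talus→Route 1 ($111k), Iris→Route 2 ($119k), Umbra→Route 5 ($124k), Cove→Route 7 ($121k), Ridgeline→Route 6 ($100k) — total 111+119+124+121+100 = $575k.
Next-best assignment: Talus→Route 5, Iris→Route 2, Umbra→Route 1, Cove→Route 7, Ridgeline→Route 6 = $547k.
Every other assignment is strictly worse.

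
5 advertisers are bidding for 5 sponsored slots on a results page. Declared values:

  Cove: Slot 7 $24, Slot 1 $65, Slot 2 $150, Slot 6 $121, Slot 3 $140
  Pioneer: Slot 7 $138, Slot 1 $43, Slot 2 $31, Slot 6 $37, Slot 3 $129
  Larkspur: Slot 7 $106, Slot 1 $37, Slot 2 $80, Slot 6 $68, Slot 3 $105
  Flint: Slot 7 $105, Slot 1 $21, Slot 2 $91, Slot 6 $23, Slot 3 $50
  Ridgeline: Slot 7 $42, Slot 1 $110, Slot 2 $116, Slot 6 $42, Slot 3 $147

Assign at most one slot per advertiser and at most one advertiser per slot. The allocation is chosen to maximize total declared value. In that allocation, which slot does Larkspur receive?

Larkspur receives Slot 3.

This is a one-to-one assignment (maximum-weight bipartite matching).
Optimal: Cove→Slot 6 ($121), Pioneer→Slot 7 ($138), Larkspur→Slot 3 ($105), Flint→Slot 2 ($91), Ridgeline→Slot 1 ($110) — total 121+138+105+91+110 = $565.
Row-greedy (each advertiser in turn takes its best remaining slot) gives $526, worse by 39.
Checked against all permutations: $565 is optimal.
Larkspur's own top slot is Slot 7 ($106), but forcing Larkspur→Slot 7 and reassigning the rest optimally gives only $557 — worse by 8.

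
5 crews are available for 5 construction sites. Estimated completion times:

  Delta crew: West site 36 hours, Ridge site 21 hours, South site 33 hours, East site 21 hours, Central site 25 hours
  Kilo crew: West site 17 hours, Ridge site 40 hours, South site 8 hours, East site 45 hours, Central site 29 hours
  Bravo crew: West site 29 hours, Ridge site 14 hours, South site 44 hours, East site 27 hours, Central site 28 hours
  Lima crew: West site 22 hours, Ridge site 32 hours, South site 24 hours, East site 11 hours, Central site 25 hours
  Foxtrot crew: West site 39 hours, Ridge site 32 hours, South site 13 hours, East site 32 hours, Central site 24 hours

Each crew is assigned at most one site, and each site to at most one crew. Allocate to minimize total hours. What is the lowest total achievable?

Min total: 80 hours

Optimal: Delta crew→Central site (25 hours), Kilo crew→West site (17 hours), Bravo crew→Ridge site (14 hours), Lima crew→East site (11 hours), Foxtrot crew→South site (13 hours) — total 25+17+14+11+13 = 80 hours.
Min-entry greedy (repeatedly take the single cheapest remaining cell) gives 93 hours, worse by 13.
Next-best assignment: Delta crew→East site, Kilo crew→South site, Bravo crew→Ridge site, Lima crew→West site, Foxtrot crew→Central site = 89 hours.
Swapping Kilo crew↔Delta crew (Kilo crew→Central site 29 hours, Delta crew→West site 36 hours) adds 23.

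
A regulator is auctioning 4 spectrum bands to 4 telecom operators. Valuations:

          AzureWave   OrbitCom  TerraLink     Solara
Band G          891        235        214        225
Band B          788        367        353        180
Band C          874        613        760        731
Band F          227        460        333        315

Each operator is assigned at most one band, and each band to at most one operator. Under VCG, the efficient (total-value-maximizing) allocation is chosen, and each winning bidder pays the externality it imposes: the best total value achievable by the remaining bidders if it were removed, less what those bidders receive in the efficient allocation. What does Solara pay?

Solara pays $407M.

Efficient allocation: AzureWave→Band G ($891M), OrbitCom→Band F ($460M), TerraLink→Band B ($353M), Solara→Band C ($731M); total welfare W = $2435M.
Solara receives Band C at value $731M, so the others get W − 731 = $1704M.
Without Solara: best allocation of the remaining 3 bidders over all 4 bands is AzureWave→Band G ($891M), OrbitCom→Band F ($460M), TerraLink→Band C ($760M), total $2111M.
VCG payment = (others' best without Solara) − (others' welfare with Solara) = 2111 − 1704 = $407M.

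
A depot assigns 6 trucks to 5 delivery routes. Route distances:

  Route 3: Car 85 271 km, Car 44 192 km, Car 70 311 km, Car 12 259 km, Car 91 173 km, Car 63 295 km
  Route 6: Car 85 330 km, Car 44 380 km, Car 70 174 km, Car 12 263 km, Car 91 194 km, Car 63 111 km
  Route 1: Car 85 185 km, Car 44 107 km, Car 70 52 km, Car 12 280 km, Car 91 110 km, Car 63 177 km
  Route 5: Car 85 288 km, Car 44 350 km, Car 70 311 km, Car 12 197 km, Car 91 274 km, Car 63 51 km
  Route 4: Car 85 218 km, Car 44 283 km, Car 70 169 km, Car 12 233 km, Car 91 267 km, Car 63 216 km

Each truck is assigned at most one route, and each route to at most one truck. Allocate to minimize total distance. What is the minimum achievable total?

This is a one-to-one assignment (minimum-cost bipartite matching).
Optimal: Car 44→Route 3 (192 km), Car 91→Route 6 (194 km), Car 70→Route 1 (52 km), Car 63→Route 5 (51 km), Car 85→Route 4 (218 km) — total 192+194+52+51+218 = 707 km.
Min-entry greedy (repeatedly take the single cheapest remaining cell) gives 757 km, worse by 50.
Next-best assignment: Car 44→Route 3, Car 91→Route 6, Car 70→Route 1, Car 63→Route 5, Car 12→Route 4 = 722 km.

Min total: 707 km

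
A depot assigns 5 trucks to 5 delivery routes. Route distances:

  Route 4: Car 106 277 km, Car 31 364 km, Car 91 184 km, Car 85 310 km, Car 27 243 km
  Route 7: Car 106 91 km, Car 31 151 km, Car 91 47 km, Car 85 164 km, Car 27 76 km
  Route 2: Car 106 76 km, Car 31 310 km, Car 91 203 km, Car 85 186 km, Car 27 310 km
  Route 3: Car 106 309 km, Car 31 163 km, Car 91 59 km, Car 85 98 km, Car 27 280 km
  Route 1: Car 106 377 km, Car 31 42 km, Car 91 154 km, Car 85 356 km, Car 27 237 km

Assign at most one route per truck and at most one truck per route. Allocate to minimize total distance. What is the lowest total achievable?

Min total: 476 km

Optimal: Car 106→Route 2 (76 km), Car 31→Route 1 (42 km), Car 91→Route 4 (184 km), Car 85→Route 3 (98 km), Car 27→Route 7 (76 km) — total 76+42+184+98+76 = 476 km.
Min-entry greedy (repeatedly take the single cheapest remaining cell) gives 506 km, worse by 30.
Swapping Car 31↔Car 106 (Car 31→Route 2 310 km, Car 106→Route 1 377 km) adds 569.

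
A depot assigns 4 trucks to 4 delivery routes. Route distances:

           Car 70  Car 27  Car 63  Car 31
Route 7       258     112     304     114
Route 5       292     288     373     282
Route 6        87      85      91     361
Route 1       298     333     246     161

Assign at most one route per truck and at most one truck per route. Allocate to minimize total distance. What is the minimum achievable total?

Min total: 656 km

Optimal: Car 70→Route 5 (292 km), Car 27→Route 7 (112 km), Car 63→Route 6 (91 km), Car 31→Route 1 (161 km) — total 292+112+91+161 = 656 km.
Min-entry greedy (repeatedly take the single cheapest remaining cell) gives 737 km, worse by 81.
Next-best assignment: Car 70→Route 6, Car 27→Route 7, Car 63→Route 1, Car 31→Route 5 = 727 km.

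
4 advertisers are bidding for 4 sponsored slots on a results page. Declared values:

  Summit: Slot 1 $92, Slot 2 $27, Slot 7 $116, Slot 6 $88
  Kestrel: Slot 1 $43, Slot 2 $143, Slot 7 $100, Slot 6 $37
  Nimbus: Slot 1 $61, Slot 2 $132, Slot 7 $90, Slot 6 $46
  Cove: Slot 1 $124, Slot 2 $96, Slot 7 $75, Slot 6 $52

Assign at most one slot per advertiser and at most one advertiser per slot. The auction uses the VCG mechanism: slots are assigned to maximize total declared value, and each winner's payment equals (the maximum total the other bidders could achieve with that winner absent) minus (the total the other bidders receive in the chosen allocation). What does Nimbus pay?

Efficient allocation: Summit→Slot 6 ($88), Kestrel→Slot 2 ($143), Nimbus→Slot 7 ($90), Cove→Slot 1 ($124); total welfare W = $445.
Nimbus receives Slot 7 at value $90, so the others get W − 90 = $355.
Without Nimbus: best allocation of the remaining 3 bidders over all 4 slots is Summit→Slot 7 ($116), Kestrel→Slot 2 ($143), Cove→Slot 1 ($124), total $383.
VCG payment = (others' best without Nimbus) − (others' welfare with Nimbus) = 383 − 355 = $28.

Nimbus pays $28.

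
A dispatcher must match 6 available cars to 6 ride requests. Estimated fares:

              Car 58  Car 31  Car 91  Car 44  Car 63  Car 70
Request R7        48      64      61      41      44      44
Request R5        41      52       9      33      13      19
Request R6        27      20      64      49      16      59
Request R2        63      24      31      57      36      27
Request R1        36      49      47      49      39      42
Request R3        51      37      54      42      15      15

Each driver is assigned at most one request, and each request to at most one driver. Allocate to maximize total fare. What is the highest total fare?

Optimal: Car 58→Request R2 ($63), Car 31→Request R5 ($52), Car 91→Request R3 ($54), Car 44→Request R1 ($49), Car 63→Request R7 ($44), Car 70→Request R6 ($59) — total 63+52+54+49+44+59 = $321.
Max-entry greedy (repeatedly take the single best remaining cell) gives $274, worse by 47.
Next-best assignment: Car 58→Request R3, Car 31→Request R5, Car 91→Request R7, Car 44→Request R2, Car 63→Request R1, Car 70→Request R6 = $319.

Max total: $321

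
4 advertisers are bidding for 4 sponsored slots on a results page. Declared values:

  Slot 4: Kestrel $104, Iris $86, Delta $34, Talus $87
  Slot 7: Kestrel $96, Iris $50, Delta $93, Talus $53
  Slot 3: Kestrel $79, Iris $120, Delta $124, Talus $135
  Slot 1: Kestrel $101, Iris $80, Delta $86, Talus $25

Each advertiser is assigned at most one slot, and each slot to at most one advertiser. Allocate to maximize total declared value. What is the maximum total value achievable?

Max total: $415

Optimal: Kestrel→Slot 1 ($101), Iris→Slot 4 ($86), Delta→Slot 7 ($93), Talus→Slot 3 ($135) — total 101+86+93+135 = $415.
Max-entry greedy (repeatedly take the single best remaining cell) gives $412, worse by 3.
Next-best assignment: Kestrel→Slot 4, Iris→Slot 1, Delta→Slot 7, Talus→Slot 3 = $412.
Swapping Delta↔Kestrel (Delta→Slot 1 $86, Kestrel→Slot 7 $96) loses 12.
No other one-to-one assignment exceeds $415.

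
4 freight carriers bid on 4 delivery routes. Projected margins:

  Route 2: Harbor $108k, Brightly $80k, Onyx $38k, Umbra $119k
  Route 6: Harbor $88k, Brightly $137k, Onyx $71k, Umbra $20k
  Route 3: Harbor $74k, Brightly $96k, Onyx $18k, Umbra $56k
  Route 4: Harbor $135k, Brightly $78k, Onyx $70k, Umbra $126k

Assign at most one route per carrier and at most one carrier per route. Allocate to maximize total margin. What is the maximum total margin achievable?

Maximum total: $421k

Optimal: Harbor→Route 4 ($135k), Brightly→Route 3 ($96k), Onyx→Route 6 ($71k), Umbra→Route 2 ($119k) — total 135+96+71+119 = $421k.
Next-best assignment: Harbor→Route 4, Brightly→Route 6, Onyx→Route 3, Umbra→Route 2 = $409k.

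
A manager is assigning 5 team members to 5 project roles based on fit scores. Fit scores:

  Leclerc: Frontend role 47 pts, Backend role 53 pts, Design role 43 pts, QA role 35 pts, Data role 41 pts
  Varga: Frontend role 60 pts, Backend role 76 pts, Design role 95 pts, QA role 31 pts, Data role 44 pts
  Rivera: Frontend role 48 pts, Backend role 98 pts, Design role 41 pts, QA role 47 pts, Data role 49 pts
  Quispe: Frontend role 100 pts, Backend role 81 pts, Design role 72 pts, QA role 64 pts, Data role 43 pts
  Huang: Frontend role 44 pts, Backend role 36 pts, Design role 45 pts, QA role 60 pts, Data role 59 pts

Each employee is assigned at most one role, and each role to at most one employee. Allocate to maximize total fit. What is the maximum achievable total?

Optimal: Leclerc→Data role (41 pts), Varga→Design role (95 pts), Rivera→Backend role (98 pts), Quispe→Frontend role (100 pts), Huang→QA role (60 pts) — total 41+95+98+100+60 = 394 pts.
Row-greedy (each employee in turn takes its best remaining role) gives 357 pts, worse by 37.
Next-best assignment: Leclerc→QA role, Varga→Design role, Rivera→Backend role, Quispe→Frontend role, Huang→Data role = 387 pts.
Swapping Rivera↔Huang (Rivera→QA role 47 pts, Huang→Backend role 36 pts) loses 75.
Every other assignment is strictly worse.

Maximum total: 394 pts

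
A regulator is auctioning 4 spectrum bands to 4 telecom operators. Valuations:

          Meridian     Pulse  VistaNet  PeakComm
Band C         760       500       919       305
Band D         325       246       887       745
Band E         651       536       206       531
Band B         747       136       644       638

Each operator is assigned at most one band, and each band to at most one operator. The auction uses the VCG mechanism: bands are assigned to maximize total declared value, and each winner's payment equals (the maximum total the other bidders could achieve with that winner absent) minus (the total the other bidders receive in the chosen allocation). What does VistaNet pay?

Efficient allocation: Meridian→Band B ($747M), Pulse→Band E ($536M), VistaNet→Band C ($919M), PeakComm→Band D ($745M); total welfare W = $2947M.
VistaNet receives Band C at value $919M, so the others get W − 919 = $2028M.
Without VistaNet: best allocation of the remaining 3 bidders over all 4 bands is Meridian→Band C ($760M), Pulse→Band E ($536M), PeakComm→Band D ($745M), total $2041M.
VCG payment = (others' best without VistaNet) − (others' welfare with VistaNet) = 2041 − 2028 = $13M.

VistaNet pays $13M.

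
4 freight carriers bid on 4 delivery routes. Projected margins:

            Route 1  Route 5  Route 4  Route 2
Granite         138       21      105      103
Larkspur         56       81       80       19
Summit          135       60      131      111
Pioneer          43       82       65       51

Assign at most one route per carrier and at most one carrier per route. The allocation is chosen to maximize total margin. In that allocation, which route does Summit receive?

Summit receives Route 2.

Treat this as an assignment problem: match each carrier to one route.
Optimal: Granite→Route 1 ($138k), Larkspur→Route 4 ($80k), Summit→Route 2 ($111k), Pioneer→Route 5 ($82k) — total 138+80+111+82 = $411k.
Column-greedy (each route in turn goes to its best remaining carrier) gives $370k, worse by 41.
Every other assignment is strictly worse.
Summit's own top route is Route 1 ($135k), but forcing Summit→Route 1 and reassigning the rest optimally gives only $400k — worse by 11.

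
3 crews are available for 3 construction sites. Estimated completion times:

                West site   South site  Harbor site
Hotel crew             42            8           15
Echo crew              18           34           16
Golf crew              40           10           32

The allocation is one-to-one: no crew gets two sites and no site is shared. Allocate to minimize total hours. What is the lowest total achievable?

Minimum total: 43 hours

This is the linear assignment problem.
Optimal: Hotel crew→Harbor site (15 hours), Echo crew→West site (18 hours), Golf crew→South site (10 hours) — total 15+18+10 = 43 hours.
Row-greedy (each crew in turn takes its cheapest remaining site) gives 64 hours, worse by 21.
Swapping Echo crew↔Hotel crew (Echo crew→Harbor site 16 hours, Hotel crew→West site 42 hours) adds 25.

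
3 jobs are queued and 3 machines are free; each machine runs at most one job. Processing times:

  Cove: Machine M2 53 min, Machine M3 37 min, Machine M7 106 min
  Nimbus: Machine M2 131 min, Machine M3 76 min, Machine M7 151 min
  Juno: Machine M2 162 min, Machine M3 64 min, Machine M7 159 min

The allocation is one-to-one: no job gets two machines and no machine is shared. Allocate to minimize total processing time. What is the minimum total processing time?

Minimum total: 268 min

Treat this as an assignment problem: match each job to one machine.
Optimal: Cove→Machine M2 (53 min), Nimbus→Machine M7 (151 min), Juno→Machine M3 (64 min) — total 53+151+64 = 268 min.
Row-greedy (each job in turn takes its cheapest remaining machine) gives 327 min, worse by 59.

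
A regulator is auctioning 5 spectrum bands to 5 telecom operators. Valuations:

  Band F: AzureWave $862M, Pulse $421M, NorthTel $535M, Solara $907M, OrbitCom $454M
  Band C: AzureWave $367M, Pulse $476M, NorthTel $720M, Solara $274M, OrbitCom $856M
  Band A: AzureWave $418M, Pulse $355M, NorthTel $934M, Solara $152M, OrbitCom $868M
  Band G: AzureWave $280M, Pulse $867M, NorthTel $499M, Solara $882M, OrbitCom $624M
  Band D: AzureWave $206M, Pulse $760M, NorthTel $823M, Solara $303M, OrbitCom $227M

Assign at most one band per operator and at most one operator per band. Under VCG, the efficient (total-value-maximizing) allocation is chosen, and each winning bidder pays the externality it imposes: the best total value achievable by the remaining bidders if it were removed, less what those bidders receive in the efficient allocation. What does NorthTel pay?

NorthTel pays $12M.

Efficient allocation: AzureWave→Band F ($862M), Pulse→Band D ($760M), NorthTel→Band A ($934M), Solara→Band G ($882M), OrbitCom→Band C ($856M); total welfare W = $4294M.
NorthTel receives Band A at value $934M, so the others get W − 934 = $3360M.
Without NorthTel: best allocation of the remaining 4 bidders over all 5 bands is AzureWave→Band F ($862M), Pulse→Band D ($760M), Solara→Band G ($882M), OrbitCom→Band A ($868M), total $3372M.
VCG payment = (others' best without NorthTel) − (others' welfare with NorthTel) = 3372 − 3360 = $12M.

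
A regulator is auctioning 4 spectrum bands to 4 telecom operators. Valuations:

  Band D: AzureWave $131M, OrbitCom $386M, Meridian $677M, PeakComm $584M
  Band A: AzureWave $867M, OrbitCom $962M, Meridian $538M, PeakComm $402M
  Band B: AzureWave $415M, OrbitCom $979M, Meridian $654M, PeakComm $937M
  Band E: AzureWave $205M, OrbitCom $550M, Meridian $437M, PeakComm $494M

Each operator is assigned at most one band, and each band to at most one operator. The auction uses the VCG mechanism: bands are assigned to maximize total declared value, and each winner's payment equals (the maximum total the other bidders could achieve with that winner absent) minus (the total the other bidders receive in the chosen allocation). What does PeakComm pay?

PeakComm pays $429M.

Efficient allocation: AzureWave→Band A ($867M), OrbitCom→Band E ($550M), Meridian→Band D ($677M), PeakComm→Band B ($937M); total welfare W = $3031M.
PeakComm receives Band B at value $937M, so the others get W − 937 = $2094M.
Without PeakComm: best allocation of the remaining 3 bidders over all 4 bands is AzureWave→Band A ($867M), OrbitCom→Band B ($979M), Meridian→Band D ($677M), total $2523M.
VCG payment = (others' best without PeakComm) − (others' welfare with PeakComm) = 2523 − 2094 = $429M.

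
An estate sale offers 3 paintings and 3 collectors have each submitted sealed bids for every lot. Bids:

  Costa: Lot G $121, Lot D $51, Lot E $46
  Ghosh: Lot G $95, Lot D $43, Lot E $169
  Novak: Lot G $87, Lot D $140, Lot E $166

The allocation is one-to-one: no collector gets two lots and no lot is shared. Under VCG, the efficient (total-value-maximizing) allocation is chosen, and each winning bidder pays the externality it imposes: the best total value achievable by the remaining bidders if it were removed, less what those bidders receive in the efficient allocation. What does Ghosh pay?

Ghosh pays $26.

Efficient allocation: Costa→Lot G ($121), Ghosh→Lot E ($169), Novak→Lot D ($140); total welfare W = $430.
Ghosh receives Lot E at value $169, so the others get W − 169 = $261.
Without Ghosh: best allocation of the remaining 2 bidders over all 3 lots is Costa→Lot G ($121), Novak→Lot E ($166), total $287.
VCG payment = (others' best without Ghosh) − (others' welfare with Ghosh) = 287 − 261 = $26.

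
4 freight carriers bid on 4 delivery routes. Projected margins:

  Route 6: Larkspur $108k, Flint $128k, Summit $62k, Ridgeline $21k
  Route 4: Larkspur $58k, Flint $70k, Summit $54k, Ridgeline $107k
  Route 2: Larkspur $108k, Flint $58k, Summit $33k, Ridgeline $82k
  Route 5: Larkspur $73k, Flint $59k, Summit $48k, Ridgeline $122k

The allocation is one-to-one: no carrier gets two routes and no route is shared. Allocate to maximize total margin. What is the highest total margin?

Max total: $412k

Optimal: Larkspur→Route 2 ($108k), Flint→Route 6 ($128k), Summit→Route 4 ($54k), Ridgeline→Route 5 ($122k) — total 108+128+54+122 = $412k.
Column-greedy (each route in turn goes to its best remaining carrier) gives $391k, worse by 21.
Next-best assignment: Larkspur→Route 2, Flint→Route 6, Summit→Route 5, Ridgeline→Route 4 = $391k.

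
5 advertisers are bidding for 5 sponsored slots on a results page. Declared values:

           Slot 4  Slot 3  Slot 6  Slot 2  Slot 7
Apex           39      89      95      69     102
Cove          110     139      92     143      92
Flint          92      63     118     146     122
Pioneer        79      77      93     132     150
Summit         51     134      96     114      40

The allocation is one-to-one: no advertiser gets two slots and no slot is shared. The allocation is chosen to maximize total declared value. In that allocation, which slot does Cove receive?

Optimal: Apex→Slot 6 ($95), Cove→Slot 4 ($110), Flint→Slot 2 ($146), Pioneer→Slot 7 ($150), Summit→Slot 3 ($134) — total 95+110+146+150+134 = $635.
Column-greedy (each slot in turn goes to its best remaining advertiser) gives $596, worse by 39.
Swapping Flint↔Cove (Flint→Slot 4 $92, Cove→Slot 2 $143) loses 21.
Cove's own top slot is Slot 2 ($143), but forcing Cove→Slot 2 and reassigning the rest optimally gives only $614 — worse by 21.

Cove receives Slot 4.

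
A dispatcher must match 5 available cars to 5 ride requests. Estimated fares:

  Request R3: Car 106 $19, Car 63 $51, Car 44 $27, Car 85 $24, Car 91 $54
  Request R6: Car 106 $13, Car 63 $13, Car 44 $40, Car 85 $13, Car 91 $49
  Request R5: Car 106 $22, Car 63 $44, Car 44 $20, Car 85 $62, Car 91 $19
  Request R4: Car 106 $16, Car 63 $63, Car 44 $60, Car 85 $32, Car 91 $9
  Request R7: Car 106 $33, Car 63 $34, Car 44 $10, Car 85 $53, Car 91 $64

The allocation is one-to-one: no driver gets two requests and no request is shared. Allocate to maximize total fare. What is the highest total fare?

Max total: $255

Optimal: Car 106→Request R7 ($33), Car 63→Request R3 ($51), Car 44→Request R4 ($60), Car 85→Request R5 ($62), Car 91→Request R6 ($49) — total 33+51+60+62+49 = $255.
Row-greedy (each driver in turn takes its best remaining request) gives $252, worse by 3.
Every other assignment is strictly worse.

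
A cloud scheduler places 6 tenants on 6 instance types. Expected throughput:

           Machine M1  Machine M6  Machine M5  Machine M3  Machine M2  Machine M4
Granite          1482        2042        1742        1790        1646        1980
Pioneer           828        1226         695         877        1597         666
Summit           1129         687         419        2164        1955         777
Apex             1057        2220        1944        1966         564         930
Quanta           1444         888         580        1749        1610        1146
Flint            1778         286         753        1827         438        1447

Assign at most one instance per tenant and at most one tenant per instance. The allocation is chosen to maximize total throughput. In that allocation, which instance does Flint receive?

Optimal: Granite→Machine M4 (1980 ops/s), Pioneer→Machine M6 (1226 ops/s), Summit→Machine M3 (2164 ops/s), Apex→Machine M5 (1944 ops/s), Quanta→Machine M2 (1610 ops/s), Flint→Machine M1 (1778 ops/s) — total 1980+1226+2164+1944+1610+1778 = 10702 ops/s.
Row-greedy (each tenant in turn takes its best remaining instance) gives 10638 ops/s, worse by 64.
Flint's own top instance is Machine M3 (1827 ops/s), but forcing Flint→Machine M3 and reassigning the rest optimally gives only 10376 ops/s — worse by 326.

Flint receives Machine M1.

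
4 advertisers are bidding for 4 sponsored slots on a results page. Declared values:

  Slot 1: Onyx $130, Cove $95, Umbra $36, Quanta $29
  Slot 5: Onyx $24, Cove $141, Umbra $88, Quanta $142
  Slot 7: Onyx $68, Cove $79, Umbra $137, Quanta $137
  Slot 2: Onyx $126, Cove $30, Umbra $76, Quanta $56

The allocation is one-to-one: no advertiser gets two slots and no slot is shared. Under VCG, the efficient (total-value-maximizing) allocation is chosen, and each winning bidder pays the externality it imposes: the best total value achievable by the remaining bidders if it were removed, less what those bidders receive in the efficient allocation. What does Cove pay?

Cove pays $4.

Efficient allocation: Onyx→Slot 2 ($126), Cove→Slot 1 ($95), Umbra→Slot 7 ($137), Quanta→Slot 5 ($142); total welfare W = $500.
Cove receives Slot 1 at value $95, so the others get W − 95 = $405.
Without Cove: best allocation of the remaining 3 bidders over all 4 slots is Onyx→Slot 1 ($130), Umbra→Slot 7 ($137), Quanta→Slot 5 ($142), total $409.
VCG payment = (others' best without Cove) − (others' welfare with Cove) = 409 − 405 = $4.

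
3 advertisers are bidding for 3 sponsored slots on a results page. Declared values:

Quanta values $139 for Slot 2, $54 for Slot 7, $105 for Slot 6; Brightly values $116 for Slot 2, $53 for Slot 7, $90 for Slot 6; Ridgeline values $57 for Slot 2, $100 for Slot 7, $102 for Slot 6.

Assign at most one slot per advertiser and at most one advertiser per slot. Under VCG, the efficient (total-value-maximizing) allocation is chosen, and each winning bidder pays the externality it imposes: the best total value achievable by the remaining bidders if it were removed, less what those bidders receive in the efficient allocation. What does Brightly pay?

Efficient allocation: Quanta→Slot 2 ($139), Brightly→Slot 6 ($90), Ridgeline→Slot 7 ($100); total welfare W = $329.
Brightly receives Slot 6 at value $90, so the others get W − 90 = $239.
Without Brightly: best allocation of the remaining 2 bidders over all 3 slots is Quanta→Slot 2 ($139), Ridgeline→Slot 6 ($102), total $241.
VCG payment = (others' best without Brightly) − (others' welfare with Brightly) = 241 − 239 = $2.

Brightly pays $2.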